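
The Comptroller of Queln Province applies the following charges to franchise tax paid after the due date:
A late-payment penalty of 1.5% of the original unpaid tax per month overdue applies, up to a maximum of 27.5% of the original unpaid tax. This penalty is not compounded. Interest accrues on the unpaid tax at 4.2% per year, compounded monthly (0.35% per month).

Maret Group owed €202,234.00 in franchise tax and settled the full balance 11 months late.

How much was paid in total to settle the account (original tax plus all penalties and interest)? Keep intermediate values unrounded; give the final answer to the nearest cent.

€243,526.31

Penalty: 11 × 1.5% × €202,234.00 = €33,368.61 (below the 27.5% cap of €55,614.35)
Interest: €202,234.00 × ((1 + 0.0035)^11 − 1) = €202,234.00 × 0.0391809… = €7,923.7049…
Total = €202,234.00 + €33,368.6100 + €7,923.7049… = €243,526.31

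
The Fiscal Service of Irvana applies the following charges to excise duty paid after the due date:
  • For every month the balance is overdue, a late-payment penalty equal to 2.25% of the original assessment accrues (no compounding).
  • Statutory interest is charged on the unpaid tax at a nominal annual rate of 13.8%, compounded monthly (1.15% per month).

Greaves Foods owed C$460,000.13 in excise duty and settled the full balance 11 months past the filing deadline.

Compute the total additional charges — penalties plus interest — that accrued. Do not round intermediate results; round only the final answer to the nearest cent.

C$175,504.11

Late-payment penalty = 2.25% × C$460,000.13 × 11 mo = C$113,850.03…
Interest: C$460,000.13 × ((1 + 0.0115)^11 − 1) = C$460,000.13 × 0.1340306… = C$61,654.0751…
Penalties + interest = C$113,850.0322… + C$61,654.0751… = C$175,504.11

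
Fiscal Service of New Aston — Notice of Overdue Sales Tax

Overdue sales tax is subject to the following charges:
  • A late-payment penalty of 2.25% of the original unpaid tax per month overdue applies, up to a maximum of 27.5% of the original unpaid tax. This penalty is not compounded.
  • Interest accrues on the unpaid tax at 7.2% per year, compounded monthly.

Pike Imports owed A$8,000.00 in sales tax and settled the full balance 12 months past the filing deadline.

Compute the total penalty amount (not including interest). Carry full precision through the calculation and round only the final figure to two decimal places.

Penalty: 12 × 2.25% × A$8,000.00 = A$2,160.00 (below the 27.5% cap of A$2,200.00)

A$2,160.00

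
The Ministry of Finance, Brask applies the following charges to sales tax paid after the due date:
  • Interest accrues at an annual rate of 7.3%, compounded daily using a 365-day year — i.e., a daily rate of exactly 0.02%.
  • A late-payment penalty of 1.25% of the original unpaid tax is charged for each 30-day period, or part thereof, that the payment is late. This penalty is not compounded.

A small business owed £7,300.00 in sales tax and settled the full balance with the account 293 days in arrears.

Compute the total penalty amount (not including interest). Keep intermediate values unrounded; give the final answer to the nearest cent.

£912.50

Penalty periods: ⌈293/30⌉ = 10; penalty = 10 × 1.25% × £7,300.00 = £912.50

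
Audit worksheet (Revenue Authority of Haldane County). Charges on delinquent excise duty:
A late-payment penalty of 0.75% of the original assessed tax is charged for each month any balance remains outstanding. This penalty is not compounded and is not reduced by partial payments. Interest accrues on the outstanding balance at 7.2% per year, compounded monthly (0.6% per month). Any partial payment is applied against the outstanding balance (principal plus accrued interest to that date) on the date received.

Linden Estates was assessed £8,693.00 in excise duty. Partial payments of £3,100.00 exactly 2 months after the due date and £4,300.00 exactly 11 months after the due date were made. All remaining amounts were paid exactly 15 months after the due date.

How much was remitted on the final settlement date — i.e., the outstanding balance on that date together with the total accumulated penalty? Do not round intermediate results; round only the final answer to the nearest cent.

£2,732.23

Balance at month 2: £8,693.0000 × (1 + 0.006)^2 = £8,797.6289…
After £3,100.00 payment: £8,797.6289… − £3,100.00 = £5,697.6289…
Balance at month 11: £5,697.6289… × (1 + 0.006)^9 = £6,012.7894…
After £4,300.00 payment: £6,012.7894… − £4,300.00 = £1,712.7894…
Balance at month 15: £1,712.7894… × (1 + 0.006)^4 = £1,754.2677…
Penalty: 15 × 0.75% × £8,693.00 = £977.96…
Final settlement = outstanding balance + penalty = £1,754.2677… + £977.96… = £2,732.23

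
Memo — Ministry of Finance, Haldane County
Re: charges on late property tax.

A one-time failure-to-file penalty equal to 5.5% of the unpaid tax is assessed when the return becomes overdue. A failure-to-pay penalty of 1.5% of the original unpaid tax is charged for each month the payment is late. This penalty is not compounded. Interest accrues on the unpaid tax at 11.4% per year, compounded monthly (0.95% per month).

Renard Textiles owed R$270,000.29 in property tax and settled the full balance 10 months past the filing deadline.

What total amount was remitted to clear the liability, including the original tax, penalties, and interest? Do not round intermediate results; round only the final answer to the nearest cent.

R$352,125.16

Failure-to-file penalty: 5.5% × R$270,000.29 = R$14,850.02…
Failure-to-pay penalty = 1.5% × R$270,000.29 × 10 mo = R$40,500.04…
Interest: R$270,000.29 × ((1 + 0.0095)^10 − 1) = R$270,000.29 × 0.0991659… = R$26,774.8123…
Total = R$270,000.29 + R$55,350.0595… + R$26,774.8123… = R$352,125.16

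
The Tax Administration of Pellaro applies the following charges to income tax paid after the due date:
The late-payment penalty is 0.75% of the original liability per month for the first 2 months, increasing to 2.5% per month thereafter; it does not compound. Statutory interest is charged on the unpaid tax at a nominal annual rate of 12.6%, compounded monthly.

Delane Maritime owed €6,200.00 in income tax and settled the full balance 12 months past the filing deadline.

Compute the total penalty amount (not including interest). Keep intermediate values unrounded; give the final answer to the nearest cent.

€1,643.00

Penalty, months 1–2: 2 × 0.75% × €6,200.00 = €93.00
Penalty, months 3–12: 10 × 2.5% × €6,200.00 = €1,550.00
Total penalty = €93.00 + €1,550.00 = €1,643.00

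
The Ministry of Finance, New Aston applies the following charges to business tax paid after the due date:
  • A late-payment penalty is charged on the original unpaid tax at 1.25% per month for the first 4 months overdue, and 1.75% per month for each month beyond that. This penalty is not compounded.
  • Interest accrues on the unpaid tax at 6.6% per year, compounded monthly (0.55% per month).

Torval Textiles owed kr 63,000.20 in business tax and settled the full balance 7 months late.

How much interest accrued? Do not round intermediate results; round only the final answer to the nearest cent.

kr 2,465.90

Interest: kr 63,000.20 × ((1 + 0.0055)^7 − 1) = kr 63,000.20 × 0.0391411… = kr 2,465.8975…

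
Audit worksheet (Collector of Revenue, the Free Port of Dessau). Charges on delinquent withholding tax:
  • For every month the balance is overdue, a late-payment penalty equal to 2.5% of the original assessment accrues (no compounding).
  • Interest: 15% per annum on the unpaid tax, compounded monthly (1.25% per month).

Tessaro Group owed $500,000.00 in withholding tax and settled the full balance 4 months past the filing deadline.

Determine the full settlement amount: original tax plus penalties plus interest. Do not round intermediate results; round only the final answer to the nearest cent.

Late-payment penalty: 4 × 2.5% × $500,000.00 = $50,000.00
Interest: $500,000.00 × ((1 + 0.0125)^4 − 1) = $500,000.00 × 0.0509453… = $25,472.6685…
Total = $500,000.00 + $50,000.0000 + $25,472.6685… = $575,472.67

$575,472.67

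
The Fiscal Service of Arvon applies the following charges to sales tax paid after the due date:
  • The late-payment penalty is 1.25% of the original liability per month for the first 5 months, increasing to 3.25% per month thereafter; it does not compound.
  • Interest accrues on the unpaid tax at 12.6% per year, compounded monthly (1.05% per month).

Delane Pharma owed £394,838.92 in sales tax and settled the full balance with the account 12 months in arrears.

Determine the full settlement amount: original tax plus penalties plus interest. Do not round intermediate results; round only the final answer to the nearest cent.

Penalty, months 1–5: 5 × 1.25% × £394,838.92 = £24,677.43…
Penalty, months 6–12: 7 × 3.25% × £394,838.92 = £89,825.85…
Interest: £394,838.92 × ((1 + 0.0105)^12 − 1) = £394,838.92 × 0.1335373… = £52,725.7220…
Total = £394,838.92 + £114,503.2868 + £52,725.7220… = £562,067.93

£562,067.93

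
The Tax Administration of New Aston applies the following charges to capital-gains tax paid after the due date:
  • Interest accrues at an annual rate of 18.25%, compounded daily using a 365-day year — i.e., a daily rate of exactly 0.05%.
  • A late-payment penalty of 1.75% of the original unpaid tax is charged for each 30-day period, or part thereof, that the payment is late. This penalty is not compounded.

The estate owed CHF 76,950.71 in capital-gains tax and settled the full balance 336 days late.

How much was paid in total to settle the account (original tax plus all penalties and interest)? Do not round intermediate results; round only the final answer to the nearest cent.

Penalty periods: ⌈336/30⌉ = 12; penalty = 12 × 1.75% × CHF 76,950.71 = CHF 16,159.65…
Interest: CHF 76,950.71 × ((1 + 0.0005)^336 − 1) = CHF 76,950.71 × 0.18288694… = CHF 14,073.2803…
Total = CHF 76,950.71 + CHF 16,159.6491 + CHF 14,073.2803… = CHF 107,183.64

CHF 107,183.64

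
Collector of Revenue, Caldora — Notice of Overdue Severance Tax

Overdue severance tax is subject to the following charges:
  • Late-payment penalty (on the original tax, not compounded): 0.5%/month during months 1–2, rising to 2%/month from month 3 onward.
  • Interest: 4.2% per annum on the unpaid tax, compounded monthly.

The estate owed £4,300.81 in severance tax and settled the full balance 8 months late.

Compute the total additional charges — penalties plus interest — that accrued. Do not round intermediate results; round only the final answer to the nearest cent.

Penalty, months 1–2: 2 × 0.5% × £4,300.81 = £43.01…
Penalty, months 3–8: 6 × 2% × £4,300.81 = £516.10…
Interest (4.2%/yr ÷ 12 = 0.35%/month): £4,300.81 × ((1 + 0.0035)^8 − 1) = £121.9082…
Penalties + interest = £559.1053 + £121.9082… = £681.01

£681.01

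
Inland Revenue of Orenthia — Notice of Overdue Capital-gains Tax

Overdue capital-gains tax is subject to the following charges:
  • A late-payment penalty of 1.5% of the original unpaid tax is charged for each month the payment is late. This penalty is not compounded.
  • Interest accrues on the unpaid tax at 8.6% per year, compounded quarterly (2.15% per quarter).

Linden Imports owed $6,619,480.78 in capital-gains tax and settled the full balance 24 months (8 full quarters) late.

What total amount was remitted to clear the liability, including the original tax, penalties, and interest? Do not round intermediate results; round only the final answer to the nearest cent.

$10,230,505.29

Late-payment penalty = 1.5% × $6,619,480.78 × 24 mo = $2,383,013.08…
Interest: $6,619,480.78 × ((1 + 0.0215)^8 − 1) = $6,619,480.78 × 0.1855148… = $1,228,011.4299…
Total = $6,619,480.78 + $2,383,013.0808 + $1,228,011.4299… = $10,230,505.29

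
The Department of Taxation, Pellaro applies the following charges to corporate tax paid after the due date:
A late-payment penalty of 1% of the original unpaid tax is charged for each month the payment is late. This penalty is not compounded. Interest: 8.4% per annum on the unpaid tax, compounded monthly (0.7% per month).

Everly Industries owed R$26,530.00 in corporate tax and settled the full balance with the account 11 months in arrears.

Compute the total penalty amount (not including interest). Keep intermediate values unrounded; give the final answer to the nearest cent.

R$2,918.30

Late-payment penalty: 11 × 1% × R$26,530.00 = R$2,918.30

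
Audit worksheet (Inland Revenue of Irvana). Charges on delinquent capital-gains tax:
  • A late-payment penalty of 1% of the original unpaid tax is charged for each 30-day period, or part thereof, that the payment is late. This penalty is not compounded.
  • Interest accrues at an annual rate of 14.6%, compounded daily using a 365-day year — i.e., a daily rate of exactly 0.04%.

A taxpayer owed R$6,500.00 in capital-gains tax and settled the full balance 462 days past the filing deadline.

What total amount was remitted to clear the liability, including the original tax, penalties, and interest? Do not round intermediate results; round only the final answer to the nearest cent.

R$8,859.07

Penalty periods: ⌈462/30⌉ = 16; penalty = 16 × 1% × R$6,500.00 = R$1,040.00
Interest: R$6,500.00 × ((1 + 0.0004)^462 − 1) = R$6,500.00 × 0.20293337… = R$1,319.0669…
Total = R$6,500.00 + R$1,040.0000 + R$1,319.0669… = R$8,859.07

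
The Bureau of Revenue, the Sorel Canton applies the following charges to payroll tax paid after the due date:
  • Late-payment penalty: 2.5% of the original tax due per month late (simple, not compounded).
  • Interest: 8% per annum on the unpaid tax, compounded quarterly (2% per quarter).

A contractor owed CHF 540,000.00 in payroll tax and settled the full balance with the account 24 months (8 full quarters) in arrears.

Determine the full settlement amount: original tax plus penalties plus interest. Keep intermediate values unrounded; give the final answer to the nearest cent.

Late-payment penalty = 2.5% × CHF 540,000.00 × 24 mo = CHF 324,000.00
Interest: CHF 540,000.00 × ((1 + 0.02)^8 − 1) = CHF 540,000.00 × 0.1716594… = CHF 92,696.0657…
Total = CHF 540,000.00 + CHF 324,000.0000 + CHF 92,696.0657… = CHF 956,696.07

CHF 956,696.07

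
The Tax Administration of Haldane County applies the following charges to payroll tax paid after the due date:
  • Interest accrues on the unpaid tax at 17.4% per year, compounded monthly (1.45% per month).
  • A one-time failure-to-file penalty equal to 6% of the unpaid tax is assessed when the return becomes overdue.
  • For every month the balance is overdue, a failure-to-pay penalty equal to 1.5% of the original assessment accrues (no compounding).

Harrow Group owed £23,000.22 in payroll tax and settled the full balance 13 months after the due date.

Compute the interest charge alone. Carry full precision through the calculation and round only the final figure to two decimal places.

Interest: £23,000.22 × ((1 + 0.0145)^13 − 1) = £23,000.22 × 0.2058039… = £4,733.5339…

£4,733.53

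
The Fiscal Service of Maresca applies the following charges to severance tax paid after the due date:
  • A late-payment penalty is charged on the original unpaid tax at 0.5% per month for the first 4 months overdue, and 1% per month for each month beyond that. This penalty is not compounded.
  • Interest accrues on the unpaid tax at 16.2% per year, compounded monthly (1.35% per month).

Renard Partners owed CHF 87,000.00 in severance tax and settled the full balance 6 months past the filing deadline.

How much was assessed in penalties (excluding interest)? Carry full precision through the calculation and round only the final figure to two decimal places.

CHF 3,480.00

Penalty, months 1–4: 4 × 0.5% × CHF 87,000.00 = CHF 1,740.00
Penalty, months 5–6: 2 × 1% × CHF 87,000.00 = CHF 1,740.00
Total penalty = CHF 1,740.00 + CHF 1,740.00 = CHF 3,480.00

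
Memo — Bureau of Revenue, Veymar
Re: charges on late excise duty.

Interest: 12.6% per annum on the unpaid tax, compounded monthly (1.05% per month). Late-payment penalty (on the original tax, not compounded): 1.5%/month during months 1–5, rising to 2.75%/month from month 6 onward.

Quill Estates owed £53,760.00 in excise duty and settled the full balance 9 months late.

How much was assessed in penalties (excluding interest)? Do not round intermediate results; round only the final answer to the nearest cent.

£9,945.60

Penalty, months 1–5: 5 × 1.5% × £53,760.00 = £4,032.00
Penalty, months 6–9: 4 × 2.75% × £53,760.00 = £5,913.60
Total penalty = £4,032.00 + £5,913.60 = £9,945.60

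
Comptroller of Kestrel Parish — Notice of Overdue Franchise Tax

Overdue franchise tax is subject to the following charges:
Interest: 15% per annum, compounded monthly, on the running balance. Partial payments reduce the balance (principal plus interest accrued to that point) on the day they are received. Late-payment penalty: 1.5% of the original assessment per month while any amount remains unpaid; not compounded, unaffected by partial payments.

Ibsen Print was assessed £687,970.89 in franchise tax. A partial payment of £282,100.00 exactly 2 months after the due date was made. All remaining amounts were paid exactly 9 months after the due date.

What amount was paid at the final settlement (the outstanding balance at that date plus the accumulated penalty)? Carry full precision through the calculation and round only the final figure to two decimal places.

Monthly rate = 15% ÷ 12 = 1.25%
Balance at month 2: £687,970.8900 × (1 + 0.0125)^2 = £705,277.6577…
After £282,100.00 payment: £705,277.6577… − £282,100.00 = £423,177.6577…
Balance at month 9: £423,177.6577… × (1 + 0.0125)^7 = £461,623.5469…
Penalty: 9 × 1.5% × £687,970.89 = £92,876.07…
Final settlement = outstanding balance + penalty = £461,623.5469… + £92,876.07… = £554,499.62

£554,499.62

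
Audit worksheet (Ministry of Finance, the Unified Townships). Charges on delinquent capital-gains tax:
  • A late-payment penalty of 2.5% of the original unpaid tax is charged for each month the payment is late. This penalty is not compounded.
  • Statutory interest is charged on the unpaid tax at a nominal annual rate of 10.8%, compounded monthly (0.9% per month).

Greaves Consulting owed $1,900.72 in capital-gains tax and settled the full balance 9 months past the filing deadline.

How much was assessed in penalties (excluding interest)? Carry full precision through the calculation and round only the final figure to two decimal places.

Late-payment penalty = 2.5% × $1,900.72 × 9 mo = $427.66…

$427.66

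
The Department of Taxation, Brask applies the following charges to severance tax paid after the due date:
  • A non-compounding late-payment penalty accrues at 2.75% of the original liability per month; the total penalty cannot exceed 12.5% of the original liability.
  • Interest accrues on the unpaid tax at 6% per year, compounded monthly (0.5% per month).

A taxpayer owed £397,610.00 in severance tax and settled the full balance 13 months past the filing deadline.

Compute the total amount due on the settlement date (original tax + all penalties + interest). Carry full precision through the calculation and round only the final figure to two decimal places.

£473,945.63

Penalty (uncapped): 13 × 2.75% × £397,610.00 = £142,145.58…; cap = 12.5% × £397,610.00 = £49,701.25 → penalty = £49,701.25
Interest: £397,610.00 × ((1 + 0.005)^13 − 1) = £397,610.00 × 0.0669862… = £26,634.3833…
Total = £397,610.00 + £49,701.2500 + £26,634.3833… = £473,945.63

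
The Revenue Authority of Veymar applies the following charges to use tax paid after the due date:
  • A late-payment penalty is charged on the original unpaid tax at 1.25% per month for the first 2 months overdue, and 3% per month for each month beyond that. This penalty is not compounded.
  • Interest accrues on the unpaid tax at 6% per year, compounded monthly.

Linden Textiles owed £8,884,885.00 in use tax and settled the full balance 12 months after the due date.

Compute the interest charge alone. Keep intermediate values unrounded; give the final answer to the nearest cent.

Interest (6%/yr ÷ 12 = 0.5%/month): £8,884,885.00 × ((1 + 0.005)^12 − 1) = £548,000.2655…

£548,000.27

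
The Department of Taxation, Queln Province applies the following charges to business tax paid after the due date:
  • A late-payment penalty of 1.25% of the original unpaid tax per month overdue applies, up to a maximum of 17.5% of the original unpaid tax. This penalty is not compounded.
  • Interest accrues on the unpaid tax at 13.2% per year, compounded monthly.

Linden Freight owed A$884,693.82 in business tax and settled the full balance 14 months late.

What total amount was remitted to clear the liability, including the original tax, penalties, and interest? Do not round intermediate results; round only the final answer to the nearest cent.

A$1,185,941.33

Penalty (uncapped): 14 × 1.25% × A$884,693.82 = A$154,821.42…; cap = 17.5% × A$884,693.82 = A$154,821.42… → penalty = A$154,821.42…
Interest (13.2%/yr ÷ 12 = 1.1%/month): A$884,693.82 × ((1 + 0.011)^14 − 1) = A$146,426.0877…
Total = A$884,693.82 + A$154,821.4185 + A$146,426.0877… = A$1,185,941.33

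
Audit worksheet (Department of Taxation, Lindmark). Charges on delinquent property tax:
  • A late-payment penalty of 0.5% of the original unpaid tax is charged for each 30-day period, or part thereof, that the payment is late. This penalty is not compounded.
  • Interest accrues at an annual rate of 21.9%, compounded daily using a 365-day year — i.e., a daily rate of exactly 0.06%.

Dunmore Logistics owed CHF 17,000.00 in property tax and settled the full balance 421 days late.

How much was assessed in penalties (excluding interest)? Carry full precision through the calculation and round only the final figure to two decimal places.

CHF 1,275.00

Penalty periods: ⌈421/30⌉ = 15; penalty = 15 × 0.5% × CHF 17,000.00 = CHF 1,275.00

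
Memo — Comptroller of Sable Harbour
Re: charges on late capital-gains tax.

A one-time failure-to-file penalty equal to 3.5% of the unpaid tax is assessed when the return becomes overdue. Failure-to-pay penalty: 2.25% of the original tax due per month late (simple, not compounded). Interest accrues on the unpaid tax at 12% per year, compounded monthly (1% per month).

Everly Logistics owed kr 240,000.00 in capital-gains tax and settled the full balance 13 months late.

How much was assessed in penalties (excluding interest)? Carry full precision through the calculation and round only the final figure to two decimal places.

Failure-to-file penalty: 3.5% × kr 240,000.00 = kr 8,400.00
Failure-to-pay penalty: 13 × 2.25% × kr 240,000.00 = kr 70,200.00
Total penalty = kr 8,400.00 + kr 70,200.00 = kr 78,600.00

kr 78,600.00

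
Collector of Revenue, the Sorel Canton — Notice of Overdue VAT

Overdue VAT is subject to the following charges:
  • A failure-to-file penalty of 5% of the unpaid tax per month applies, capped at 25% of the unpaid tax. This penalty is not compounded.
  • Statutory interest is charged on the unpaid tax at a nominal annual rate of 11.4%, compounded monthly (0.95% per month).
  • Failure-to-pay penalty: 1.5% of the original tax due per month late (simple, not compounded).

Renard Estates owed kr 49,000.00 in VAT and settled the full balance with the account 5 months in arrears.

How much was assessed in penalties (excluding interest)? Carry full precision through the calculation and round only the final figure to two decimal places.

kr 15,925.00

Failure-to-file: 5 × 5% × kr 49,000.00 = kr 12,250.00, capped at 25% × kr 49,000.00 = kr 12,250.00
Failure-to-pay penalty = 1.5% × kr 49,000.00 × 5 mo = kr 3,675.00
Total penalty = kr 12,250.00 + kr 3,675.00 = kr 15,925.00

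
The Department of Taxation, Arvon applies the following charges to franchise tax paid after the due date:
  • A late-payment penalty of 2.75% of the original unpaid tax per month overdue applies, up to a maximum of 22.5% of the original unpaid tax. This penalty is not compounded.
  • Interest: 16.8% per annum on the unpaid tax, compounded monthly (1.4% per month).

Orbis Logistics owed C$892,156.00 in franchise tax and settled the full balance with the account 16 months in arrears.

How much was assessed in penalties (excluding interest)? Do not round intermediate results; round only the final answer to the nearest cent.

C$200,735.10

Penalty (uncapped): 16 × 2.75% × C$892,156.00 = C$392,548.64; cap = 22.5% × C$892,156.00 = C$200,735.10 → penalty = C$200,735.10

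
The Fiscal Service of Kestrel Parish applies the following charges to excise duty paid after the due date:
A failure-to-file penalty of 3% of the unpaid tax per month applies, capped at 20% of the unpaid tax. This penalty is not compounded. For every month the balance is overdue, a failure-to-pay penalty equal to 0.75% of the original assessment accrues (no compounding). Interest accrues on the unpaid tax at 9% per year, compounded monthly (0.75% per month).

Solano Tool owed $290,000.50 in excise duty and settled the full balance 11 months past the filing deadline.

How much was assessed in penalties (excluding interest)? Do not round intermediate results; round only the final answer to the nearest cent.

Failure-to-file: 11 × 3% × $290,000.50 = $95,700.17…, capped at 20% × $290,000.50 = $58,000.10
Failure-to-pay penalty: 11 × 0.75% × $290,000.50 = $23,925.04…
Total penalty = $58,000.10 + $23,925.04… = $81,925.14

$81,925.14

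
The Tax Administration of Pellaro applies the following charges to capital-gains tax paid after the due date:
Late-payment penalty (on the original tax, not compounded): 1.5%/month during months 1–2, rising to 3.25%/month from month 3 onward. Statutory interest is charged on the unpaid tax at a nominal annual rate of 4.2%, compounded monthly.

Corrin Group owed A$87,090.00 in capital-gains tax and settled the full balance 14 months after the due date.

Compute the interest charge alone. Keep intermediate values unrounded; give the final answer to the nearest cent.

A$4,365.87

Interest (4.2%/yr ÷ 12 = 0.35%/month): A$87,090.00 × ((1 + 0.0035)^14 − 1) = A$4,365.8659…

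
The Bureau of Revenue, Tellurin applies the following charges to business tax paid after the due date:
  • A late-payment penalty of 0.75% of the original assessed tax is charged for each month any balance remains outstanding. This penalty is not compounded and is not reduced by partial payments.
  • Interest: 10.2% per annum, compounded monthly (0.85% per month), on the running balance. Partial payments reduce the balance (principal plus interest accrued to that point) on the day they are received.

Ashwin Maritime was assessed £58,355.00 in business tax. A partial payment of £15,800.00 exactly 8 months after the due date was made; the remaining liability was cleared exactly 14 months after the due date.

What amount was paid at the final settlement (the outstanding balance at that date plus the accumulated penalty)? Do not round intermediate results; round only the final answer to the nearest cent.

£55,200.43

Balance at month 8: £58,355.0000 × (1 + 0.0085)^8 = £62,443.2205…
After £15,800.00 payment: £62,443.2205… − £15,800.00 = £46,643.2205…
Balance at month 14: £46,643.2205… × (1 + 0.0085)^6 = £49,073.1509…
Penalty: 14 × 0.75% × £58,355.00 = £6,127.28…
Final settlement = outstanding balance + penalty = £49,073.1509… + £6,127.28… = £55,200.43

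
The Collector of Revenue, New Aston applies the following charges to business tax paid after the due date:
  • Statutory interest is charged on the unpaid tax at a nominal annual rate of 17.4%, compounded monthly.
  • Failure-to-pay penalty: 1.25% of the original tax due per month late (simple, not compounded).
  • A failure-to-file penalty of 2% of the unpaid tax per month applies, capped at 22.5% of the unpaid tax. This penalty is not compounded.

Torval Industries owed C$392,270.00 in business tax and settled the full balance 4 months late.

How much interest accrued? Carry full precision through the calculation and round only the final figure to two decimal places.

C$23,251.31

Interest (17.4%/yr ÷ 12 = 1.45%/month): C$392,270.00 × ((1 + 0.0145)^4 − 1) = C$23,251.3095…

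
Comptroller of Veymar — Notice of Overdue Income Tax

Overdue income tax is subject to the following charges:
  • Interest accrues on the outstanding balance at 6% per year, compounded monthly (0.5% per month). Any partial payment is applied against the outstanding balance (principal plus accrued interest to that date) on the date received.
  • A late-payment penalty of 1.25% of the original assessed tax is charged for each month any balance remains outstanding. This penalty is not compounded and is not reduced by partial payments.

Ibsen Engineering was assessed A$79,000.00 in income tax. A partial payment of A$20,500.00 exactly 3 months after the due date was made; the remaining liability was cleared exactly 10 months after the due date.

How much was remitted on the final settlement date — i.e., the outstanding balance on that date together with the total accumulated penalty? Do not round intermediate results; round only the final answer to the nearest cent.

Balance at month 3: A$79,000.0000 × (1 + 0.005)^3 = A$80,190.9349…
After A$20,500.00 payment: A$80,190.9349… − A$20,500.00 = A$59,690.9349…
Balance at month 10: A$59,690.9349… × (1 + 0.005)^7 = A$61,811.7178…
Penalty: 10 × 1.25% × A$79,000.00 = A$9,875.00
Final settlement = outstanding balance + penalty = A$61,811.7178… + A$9,875.00 = A$71,686.72

A$71,686.72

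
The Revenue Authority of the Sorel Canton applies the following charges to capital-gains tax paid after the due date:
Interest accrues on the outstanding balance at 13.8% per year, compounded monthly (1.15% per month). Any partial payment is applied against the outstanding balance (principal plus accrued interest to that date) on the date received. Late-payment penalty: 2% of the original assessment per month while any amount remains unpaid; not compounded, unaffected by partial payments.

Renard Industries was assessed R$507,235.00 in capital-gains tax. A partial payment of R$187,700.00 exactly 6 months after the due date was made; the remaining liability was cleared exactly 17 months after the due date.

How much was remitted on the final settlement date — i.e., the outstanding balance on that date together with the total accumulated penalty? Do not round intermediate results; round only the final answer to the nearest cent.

Balance at month 6: R$507,235.0000 × (1 + 0.0115)^6 = R$543,256.0049…
After R$187,700.00 payment: R$543,256.0049… − R$187,700.00 = R$355,556.0049…
Balance at month 17: R$355,556.0049… × (1 + 0.0115)^11 = R$403,211.3754…
Penalty: 17 × 2% × R$507,235.00 = R$172,459.90
Final settlement = outstanding balance + penalty = R$403,211.3754… + R$172,459.90 = R$575,671.28

R$575,671.28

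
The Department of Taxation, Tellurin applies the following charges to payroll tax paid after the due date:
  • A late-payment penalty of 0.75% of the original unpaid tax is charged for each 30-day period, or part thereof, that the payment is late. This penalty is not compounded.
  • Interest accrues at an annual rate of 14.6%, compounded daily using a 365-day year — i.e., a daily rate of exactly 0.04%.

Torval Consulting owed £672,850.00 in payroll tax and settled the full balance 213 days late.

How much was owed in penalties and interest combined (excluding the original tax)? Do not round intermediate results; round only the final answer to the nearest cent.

Penalty periods: ⌈213/30⌉ = 8; penalty = 8 × 0.75% × £672,850.00 = £40,371.00
Interest: £672,850.00 × ((1 + 0.0004)^213 − 1) = £672,850.00 × 0.08891628… = £59,827.3200…
Penalties + interest = £40,371.0000 + £59,827.3200… = £100,198.32

£100,198.32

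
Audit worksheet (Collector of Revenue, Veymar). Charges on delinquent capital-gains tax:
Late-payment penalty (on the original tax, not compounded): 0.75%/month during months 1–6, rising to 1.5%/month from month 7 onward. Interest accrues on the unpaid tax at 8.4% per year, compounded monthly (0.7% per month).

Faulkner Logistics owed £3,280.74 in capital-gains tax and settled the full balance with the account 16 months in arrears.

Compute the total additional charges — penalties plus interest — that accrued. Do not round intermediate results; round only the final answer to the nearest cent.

Penalty, months 1–6: 6 × 0.75% × £3,280.74 = £147.63…
Penalty, months 7–16: 10 × 1.5% × £3,280.74 = £492.11…
Interest: £3,280.74 × ((1 + 0.007)^16 − 1) = £3,280.74 × 0.1180765… = £387.3784…
Penalties + interest = £639.7443 + £387.3784… = £1,027.12

£1,027.12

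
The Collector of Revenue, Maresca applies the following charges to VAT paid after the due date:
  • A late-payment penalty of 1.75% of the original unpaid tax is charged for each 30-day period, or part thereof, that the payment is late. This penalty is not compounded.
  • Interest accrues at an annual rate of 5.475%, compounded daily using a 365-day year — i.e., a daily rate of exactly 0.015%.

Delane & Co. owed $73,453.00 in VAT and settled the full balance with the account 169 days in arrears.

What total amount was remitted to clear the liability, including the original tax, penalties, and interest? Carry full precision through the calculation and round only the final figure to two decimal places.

Penalty periods: ⌈169/30⌉ = 6; penalty = 6 × 1.75% × $73,453.00 = $7,712.57…
Interest: $73,453.00 × ((1 + 0.00015)^169 − 1) = $73,453.00 × 0.02567209… = $1,885.6923…
Total = $73,453.00 + $7,712.5650 + $1,885.6923… = $83,051.26

$83,051.26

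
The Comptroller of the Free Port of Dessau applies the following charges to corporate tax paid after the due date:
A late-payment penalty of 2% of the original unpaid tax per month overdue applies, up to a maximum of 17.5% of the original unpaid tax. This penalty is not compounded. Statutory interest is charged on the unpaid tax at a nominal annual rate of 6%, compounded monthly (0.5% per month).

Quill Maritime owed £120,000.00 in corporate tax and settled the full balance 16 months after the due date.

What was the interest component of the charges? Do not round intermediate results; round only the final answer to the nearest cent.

Interest: £120,000.00 × ((1 + 0.005)^16 − 1) = £120,000.00 × 0.0830712… = £9,968.5382…

£9,968.54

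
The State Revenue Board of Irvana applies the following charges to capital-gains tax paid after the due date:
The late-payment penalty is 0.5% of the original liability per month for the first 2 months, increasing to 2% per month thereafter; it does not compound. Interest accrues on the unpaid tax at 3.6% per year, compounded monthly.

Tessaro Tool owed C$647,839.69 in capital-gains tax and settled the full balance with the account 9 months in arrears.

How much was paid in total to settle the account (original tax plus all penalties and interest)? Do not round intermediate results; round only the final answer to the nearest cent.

Penalty, months 1–2: 2 × 0.5% × C$647,839.69 = C$6,478.40…
Penalty, months 3–9: 7 × 2% × C$647,839.69 = C$90,697.56…
Interest (3.6%/yr ÷ 12 = 0.3%/month): C$647,839.69 × ((1 + 0.003)^9 − 1) = C$17,703.0476…
Total = C$647,839.69 + C$97,175.9535 + C$17,703.0476… = C$762,718.69

C$762,718.69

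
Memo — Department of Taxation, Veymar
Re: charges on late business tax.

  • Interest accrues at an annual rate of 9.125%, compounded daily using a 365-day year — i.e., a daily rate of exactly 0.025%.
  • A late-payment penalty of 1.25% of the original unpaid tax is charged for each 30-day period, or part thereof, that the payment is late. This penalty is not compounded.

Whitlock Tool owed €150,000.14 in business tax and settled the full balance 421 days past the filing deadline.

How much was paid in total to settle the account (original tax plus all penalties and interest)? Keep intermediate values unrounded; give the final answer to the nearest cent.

€194,771.24

Penalty periods: ⌈421/30⌉ = 15; penalty = 15 × 1.25% × €150,000.14 = €28,125.03…
Interest: €150,000.14 × ((1 + 0.00025)^421 − 1) = €150,000.14 × 0.11097371… = €16,646.0719…
Total = €150,000.14 + €28,125.0263… + €16,646.0719… = €194,771.24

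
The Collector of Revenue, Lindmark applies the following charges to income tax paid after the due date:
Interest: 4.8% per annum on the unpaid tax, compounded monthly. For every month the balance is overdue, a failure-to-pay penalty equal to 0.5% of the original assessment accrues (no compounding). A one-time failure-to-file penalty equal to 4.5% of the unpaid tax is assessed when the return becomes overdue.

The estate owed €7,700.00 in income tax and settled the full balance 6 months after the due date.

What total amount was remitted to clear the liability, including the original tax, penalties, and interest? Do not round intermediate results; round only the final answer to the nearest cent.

Failure-to-file penalty: 4.5% × €7,700.00 = €346.50
Failure-to-pay penalty = 0.5% × €7,700.00 × 6 mo = €231.00
Interest (4.8%/yr ÷ 12 = 0.4%/month): €7,700.00 × ((1 + 0.004)^6 − 1) = €186.6579…
Total = €7,700.00 + €577.5000 + €186.6579… = €8,464.16

€8,464.16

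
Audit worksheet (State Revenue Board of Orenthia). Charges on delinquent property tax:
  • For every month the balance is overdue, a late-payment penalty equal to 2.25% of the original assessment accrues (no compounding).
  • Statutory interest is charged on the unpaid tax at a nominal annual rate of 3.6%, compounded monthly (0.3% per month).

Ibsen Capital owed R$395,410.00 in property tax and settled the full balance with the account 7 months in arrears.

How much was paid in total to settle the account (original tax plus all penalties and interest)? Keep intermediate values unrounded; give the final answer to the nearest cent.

R$466,065.79

Late-payment penalty: 7 × 2.25% × R$395,410.00 = R$62,277.08…
Interest: R$395,410.00 × ((1 + 0.003)^7 − 1) = R$395,410.00 × 0.0211899… = R$8,378.7173…
Total = R$395,410.00 + R$62,277.0750 + R$8,378.7173… = R$466,065.79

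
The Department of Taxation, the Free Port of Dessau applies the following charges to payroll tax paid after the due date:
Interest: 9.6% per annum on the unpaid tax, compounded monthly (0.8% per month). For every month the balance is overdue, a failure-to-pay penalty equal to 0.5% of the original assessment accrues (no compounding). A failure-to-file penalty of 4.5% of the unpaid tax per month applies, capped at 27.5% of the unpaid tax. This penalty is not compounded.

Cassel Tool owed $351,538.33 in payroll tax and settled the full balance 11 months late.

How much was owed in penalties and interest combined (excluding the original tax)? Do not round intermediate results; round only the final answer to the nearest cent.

$148,210.62

Failure-to-file: 11 × 4.5% × $351,538.33 = $174,011.47…, capped at 27.5% × $351,538.33 = $96,673.04…
Failure-to-pay penalty = 0.5% × $351,538.33 × 11 mo = $19,334.61…
Interest: $351,538.33 × ((1 + 0.008)^11 − 1) = $351,538.33 × 0.0916058… = $32,202.9665…
Penalties + interest = $116,007.6489 + $32,202.9665… = $148,210.62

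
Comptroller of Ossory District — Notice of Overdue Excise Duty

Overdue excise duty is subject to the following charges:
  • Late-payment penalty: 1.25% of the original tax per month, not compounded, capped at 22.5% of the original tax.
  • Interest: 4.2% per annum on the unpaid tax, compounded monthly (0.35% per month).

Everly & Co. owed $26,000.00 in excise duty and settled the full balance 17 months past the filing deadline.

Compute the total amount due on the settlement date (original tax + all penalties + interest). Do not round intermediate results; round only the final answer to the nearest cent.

$33,116.08

Penalty: 17 × 1.25% × $26,000.00 = $5,525.00 (below the 22.5% cap of $5,850.00)
Interest: $26,000.00 × ((1 + 0.0035)^17 − 1) = $26,000.00 × 0.0611955… = $1,591.0834…
Total = $26,000.00 + $5,525.0000 + $1,591.0834… = $33,116.08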